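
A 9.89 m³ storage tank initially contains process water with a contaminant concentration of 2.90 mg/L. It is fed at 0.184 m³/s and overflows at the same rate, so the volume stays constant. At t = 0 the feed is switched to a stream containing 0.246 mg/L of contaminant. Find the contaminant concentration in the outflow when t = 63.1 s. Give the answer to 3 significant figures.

Species balance on the tank: V dC/dt = Q(C_in − C).
Rewrite as dC/dt + C/τ = C_in/τ, τ = V/Q = 53.750 s.
Solution: C(t) = C_in + (C₀ − C_in) e^(−t/τ).
C(63.1) = 0.246 + (2.90 − 0.246)·e^(−63.1/53.750) = 0.246 + (2.6540)·0.30914 = 1.0665 mg/L.

1.07 mg/L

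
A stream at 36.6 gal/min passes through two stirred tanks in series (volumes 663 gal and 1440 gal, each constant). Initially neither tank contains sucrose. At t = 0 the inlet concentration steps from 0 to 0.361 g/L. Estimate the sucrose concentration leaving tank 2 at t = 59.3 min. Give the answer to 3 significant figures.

0.224 g/L

Species balance on tank i: dCᵢ/dt = (Cᵢ₋₁ − Cᵢ)/τᵢ with τᵢ = Vᵢ/Q.
τ₁ = 663/36.6 = 18.115 min; τ₂ = 1440/36.6 = 39.344 min.
Tank 1: C₁ = C_in(1 − e^(−t/τ₁)). Tank 2 (τ₁ ≠ τ₂): C₂ = C_in[1 − (τ₁ e^(−t/τ₁) − τ₂ e^(−t/τ₂))/(τ₁ − τ₂)].
At t = 59.3: e^(−t/τ₁) = 0.037871, e^(−t/τ₂) = 0.22153.
C₂ = 0.361·[1 − (18.115·0.037871 − 39.344·0.22153)/(-21.230)] = 0.361·0.62176 = 0.22446 g/L.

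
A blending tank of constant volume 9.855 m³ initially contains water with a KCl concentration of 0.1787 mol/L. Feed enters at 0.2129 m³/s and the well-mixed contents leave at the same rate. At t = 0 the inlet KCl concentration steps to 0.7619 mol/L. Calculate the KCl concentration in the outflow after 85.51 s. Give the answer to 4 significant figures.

Unsteady species balance (constant V, well mixed): V dC/dt = Q(C_in − C).
Time constant τ = V/Q = 9.855/0.2129 = 46.2893 s.
Solution: C(t) = C_in + (C₀ − C_in) e^(−t/τ).
C(85.51) = 0.7619 + (0.1787 − 0.7619)·e^(−85.51/46.2893) = 0.7619 + (-0.583200)·0.157663 = 0.669951 mol/L.

0.6700 mol/L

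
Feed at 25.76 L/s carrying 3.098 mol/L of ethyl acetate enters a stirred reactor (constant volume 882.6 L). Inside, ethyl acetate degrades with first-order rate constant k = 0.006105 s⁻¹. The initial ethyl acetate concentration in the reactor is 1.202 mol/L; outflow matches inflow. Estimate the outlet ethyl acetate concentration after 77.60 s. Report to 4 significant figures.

Species balance: V dC/dt = Q C_in − Q C − k V C.
This is linear with rate a = Q/V + k = 0.0352915 s⁻¹.
C_ss = Q C_in/(Q + kV) = 2.56208 mol/L; C(t) = C_ss + (C₀ − C_ss) e^(−a t).
C(77.60) = 2.56208 + (-1.36008)·e^(−0.0352915·77.60) = 2.56208 + (-1.36008)·0.0646595 = 2.47414 mol/L.

2.474 mol/L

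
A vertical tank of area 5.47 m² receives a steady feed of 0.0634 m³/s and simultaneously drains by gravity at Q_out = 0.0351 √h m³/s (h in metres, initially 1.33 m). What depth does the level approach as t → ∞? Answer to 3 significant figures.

Unsteady balance on liquid volume: A dh/dt = Q_in − 0.0351 √h. At steady state dh/dt = 0:
Q_in = 0.0351 √h_ss ⇒ √h_ss = 0.0634/0.0351 = 1.8063.
h_ss = 1.8063² = 3.2626 m. (Since h₀ = 1.33 m < h_ss, the level will rise toward this value.)

3.26 m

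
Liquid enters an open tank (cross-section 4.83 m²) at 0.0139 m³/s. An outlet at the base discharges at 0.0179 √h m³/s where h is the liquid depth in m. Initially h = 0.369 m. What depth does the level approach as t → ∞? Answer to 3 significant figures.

0.603 m

A dh/dt = Q_in − 0.0179 √h. Steady state requires inflow = outflow:
Q_in = 0.0179 √h_ss ⇒ √h_ss = 0.0139/0.0179 = 0.77654.
h_ss = 0.77654² = 0.60301 m. (Since h₀ = 0.369 m < h_ss, the level will rise toward this value.)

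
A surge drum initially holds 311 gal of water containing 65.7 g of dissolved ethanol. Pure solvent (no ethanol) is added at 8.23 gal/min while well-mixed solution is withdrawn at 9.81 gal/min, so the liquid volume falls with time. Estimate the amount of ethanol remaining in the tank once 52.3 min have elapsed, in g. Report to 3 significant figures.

9.66 g

Let m(t) be the amount of ethanol. Volume: V(t) = V₀ + (Q_in − Q_out) t = 311 − 1.5800 t; V(52.3) = 228.37 gal.
Solute balance: dm/dt = 0 − Q_out C = −Q_out m/V(t).
dm/m = −Q_out dt/(V₀ − 1.5800 t); integrating gives ln(m/m₀) = −(Q_out/(Q_in−Q_out)) ln(V/V₀).
m = m₀ (V₀/V)^(Q_out/(Q_in−Q_out)) = 65.7 × (311/228.37)^(-6.2089) = 9.6556 g.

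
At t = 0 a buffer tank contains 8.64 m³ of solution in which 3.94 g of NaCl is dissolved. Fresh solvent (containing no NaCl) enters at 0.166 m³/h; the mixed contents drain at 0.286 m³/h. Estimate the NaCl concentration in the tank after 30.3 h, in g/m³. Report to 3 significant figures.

Let m(t) be the amount of NaCl. Volume: V(t) = V₀ + (Q_in − Q_out) t = 8.64 − 0.12000 t; V(30.3) = 5.0040 m³.
Solute balance: dm/dt = 0 − Q_out C = −Q_out m/V(t).
Separate: dm/m = −Q_out dt/V(t) ⇒ ln(m/m₀) = −(Q_out/(Q_in−Q_out)) ln(V/V₀).
m = m₀ (V₀/V)^(Q_out/(Q_in−Q_out)) = 3.94 × (8.64/5.0040)^(-2.3833) = 1.0720 g.
C = m/V = 1.0720/5.0040 = 0.21422 g/m³.

0.214 g/m³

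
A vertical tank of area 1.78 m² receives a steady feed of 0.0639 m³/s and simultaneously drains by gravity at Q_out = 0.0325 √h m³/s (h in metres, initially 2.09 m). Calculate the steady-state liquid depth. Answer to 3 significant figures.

Unsteady balance on liquid volume: A dh/dt = Q_in − 0.0325 √h. At steady state dh/dt = 0:
Q_in = 0.0325 √h_ss ⇒ √h_ss = 0.0639/0.0325 = 1.9662.
h_ss = 1.9662² = 3.8658 m. (Since h₀ = 2.09 m < h_ss, the level will rise toward this value.)

3.87 m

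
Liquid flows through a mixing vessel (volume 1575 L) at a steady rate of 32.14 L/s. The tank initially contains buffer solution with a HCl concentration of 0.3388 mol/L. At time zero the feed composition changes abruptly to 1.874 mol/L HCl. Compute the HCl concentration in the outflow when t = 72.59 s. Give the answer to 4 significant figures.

Species balance on the tank: V dC/dt = Q(C_in − C).
So dC/dt = (C_in − C)/τ with τ = V/Q = 1575/32.14 = 49.0044 s.
Integrating: C(t) = C_in + (C₀ − C_in) e^(−t/τ).
C(72.59) = 1.874 + (0.3388 − 1.874)·e^(−72.59/49.0044) = 1.874 + (-1.53520)·0.227343 = 1.52498 mol/L.

1.525 mol/L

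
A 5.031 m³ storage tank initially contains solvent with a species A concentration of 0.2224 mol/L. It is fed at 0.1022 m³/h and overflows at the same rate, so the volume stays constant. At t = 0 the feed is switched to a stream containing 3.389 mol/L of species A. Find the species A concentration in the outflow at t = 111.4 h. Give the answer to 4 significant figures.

3.060 mol/L

Transient balance on the dissolved component: V dC/dt = Q(C_in − C).
Rewrite as dC/dt + C/τ = C_in/τ, τ = V/Q = 49.2270 h.
This is linear first-order; C(t) = C_in + (C₀ − C_in) e^(−t/τ).
C(111.4) = 3.389 + (0.2224 − 3.389)·e^(−111.4/49.2270) = 3.389 + (-3.16660)·0.104039 = 3.05955 mol/L.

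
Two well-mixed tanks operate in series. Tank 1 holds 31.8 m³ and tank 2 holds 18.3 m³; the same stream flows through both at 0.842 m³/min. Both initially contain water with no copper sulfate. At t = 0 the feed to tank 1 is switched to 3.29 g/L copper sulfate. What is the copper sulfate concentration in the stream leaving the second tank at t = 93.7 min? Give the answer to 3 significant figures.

2.70 g/L

Species balance on tank i: dCᵢ/dt = (Cᵢ₋₁ − Cᵢ)/τᵢ with τᵢ = Vᵢ/Q.
τ₁ = 31.8/0.842 = 37.767 min; τ₂ = 18.3/0.842 = 21.734 min.
Tank 1: C₁ = C_in(1 − e^(−t/τ₁)). Tank 2 (τ₁ ≠ τ₂): C₂ = C_in[1 − (τ₁ e^(−t/τ₁) − τ₂ e^(−t/τ₂))/(τ₁ − τ₂)].
At t = 93.7: e^(−t/τ₁) = 0.083661, e^(−t/τ₂) = 0.013417.
C₂ = 3.29·[1 − (37.767·0.083661 − 21.734·0.013417)/(16.033)] = 3.29·0.82112 = 2.7015 g/L.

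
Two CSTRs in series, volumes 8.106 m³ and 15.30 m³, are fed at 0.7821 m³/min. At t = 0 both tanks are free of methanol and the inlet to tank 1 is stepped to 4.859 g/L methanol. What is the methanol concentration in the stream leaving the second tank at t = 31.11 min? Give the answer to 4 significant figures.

3.024 g/L

Species balance on tank i: dCᵢ/dt = (Cᵢ₋₁ − Cᵢ)/τᵢ with τᵢ = Vᵢ/Q.
τ₁ = 8.106/0.7821 = 10.3644 min; τ₂ = 15.30/0.7821 = 19.5627 min.
Tank 1: C₁ = C_in(1 − e^(−t/τ₁)). Tank 2 (τ₁ ≠ τ₂): C₂ = C_in[1 − (τ₁ e^(−t/τ₁) − τ₂ e^(−t/τ₂))/(τ₁ − τ₂)].
At t = 31.11: e^(−t/τ₁) = 0.0497065, e^(−t/τ₂) = 0.203871.
C₂ = 4.859·[1 − (10.3644·0.0497065 − 19.5627·0.203871)/(-9.19831)] = 4.859·0.622422 = 3.02435 g/L.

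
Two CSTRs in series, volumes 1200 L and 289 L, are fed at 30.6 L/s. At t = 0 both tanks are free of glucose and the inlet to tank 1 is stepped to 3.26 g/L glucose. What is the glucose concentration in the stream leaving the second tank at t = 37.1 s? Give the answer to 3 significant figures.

1.61 g/L

Each tank obeys Vᵢ dCᵢ/dt = Q(Cᵢ₋₁ − Cᵢ), so τᵢ = Vᵢ/Q.
τ₁ = 1200/30.6 = 39.216 s; τ₂ = 289/30.6 = 9.4444 s.
Solving the cascade with C₁(0)=C₂(0)=0 gives C₂(t) = C_in[1 − (τ₁ e^(−t/τ₁) − τ₂ e^(−t/τ₂))/(τ₁ − τ₂)].
At t = 37.1: e^(−t/τ₁) = 0.38827, e^(−t/τ₂) = 0.019678.
C₂ = 3.26·[1 − (39.216·0.38827 − 9.4444·0.019678)/(29.771)] = 3.26·0.49480 = 1.6130 g/L.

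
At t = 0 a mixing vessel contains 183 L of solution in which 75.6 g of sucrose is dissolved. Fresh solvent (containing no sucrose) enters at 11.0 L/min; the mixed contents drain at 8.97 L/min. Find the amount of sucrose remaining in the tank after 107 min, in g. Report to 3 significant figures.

Total volume: dV/dt = Q_in − Q_out = 2.0300 L/min, so V(t) = 183 + 2.0300 t and V(107) = 400.21 L.
No sucrose enters, so dm/dt = −Q_out · (m/V).
Separate: dm/m = −Q_out dt/V(t) ⇒ ln(m/m₀) = −(Q_out/(Q_in−Q_out)) ln(V/V₀).
m = m₀ (V₀/V)^(Q_out/(Q_in−Q_out)) = 75.6 × (183/400.21)^(4.4187) = 2.3817 g.

2.38 g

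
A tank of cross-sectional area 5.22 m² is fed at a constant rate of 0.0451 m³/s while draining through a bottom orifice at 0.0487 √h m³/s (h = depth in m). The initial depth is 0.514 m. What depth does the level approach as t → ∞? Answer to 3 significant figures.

Volume balance on the tank: A dh/dt = Q_in − 0.0487 √h. At steady state dh/dt = 0:
Q_in = 0.0487 √h_ss ⇒ √h_ss = 0.0451/0.0487 = 0.92608.
h_ss = 0.92608² = 0.85762 m. (Since h₀ = 0.514 m < h_ss, the level will rise toward this value.)

0.858 m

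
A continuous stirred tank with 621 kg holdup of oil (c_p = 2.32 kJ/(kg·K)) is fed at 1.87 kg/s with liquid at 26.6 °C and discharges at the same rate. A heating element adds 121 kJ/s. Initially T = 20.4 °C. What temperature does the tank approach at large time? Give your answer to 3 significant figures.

54.5 °C

Unsteady energy balance on the tank contents: M c_p dT/dt = ṁ c_p (T_in − T) + 121.
At steady state dT/dt = 0 ⇒ T_ss = T_in + Q̇/(ṁ c_p) = 26.6 + 121/(1.87·2.32) = 54.490 °C.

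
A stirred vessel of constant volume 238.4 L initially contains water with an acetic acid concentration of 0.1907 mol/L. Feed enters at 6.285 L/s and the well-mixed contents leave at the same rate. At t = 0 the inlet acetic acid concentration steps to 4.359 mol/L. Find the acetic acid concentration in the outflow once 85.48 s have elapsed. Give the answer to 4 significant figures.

3.921 mol/L

Species balance on the tank: V dC/dt = Q(C_in − C).
Time constant τ = V/Q = 238.4/6.285 = 37.9316 s.
Solution: C(t) = C_in + (C₀ − C_in) e^(−t/τ).
C(85.48) = 4.359 + (0.1907 − 4.359)·e^(−85.48/37.9316) = 4.359 + (-4.16830)·0.105028 = 3.92121 mol/L.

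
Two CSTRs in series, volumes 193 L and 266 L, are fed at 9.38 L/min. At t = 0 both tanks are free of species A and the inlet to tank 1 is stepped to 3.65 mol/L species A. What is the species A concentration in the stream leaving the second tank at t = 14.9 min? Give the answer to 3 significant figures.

0.463 mol/L

Species balance on tank i: dCᵢ/dt = (Cᵢ₋₁ − Cᵢ)/τᵢ with τᵢ = Vᵢ/Q.
τ₁ = 193/9.38 = 20.576 min; τ₂ = 266/9.38 = 28.358 min.
Tank 1: C₁ = C_in(1 − e^(−t/τ₁)). Tank 2 (τ₁ ≠ τ₂): C₂ = C_in[1 − (τ₁ e^(−t/τ₁) − τ₂ e^(−t/τ₂))/(τ₁ − τ₂)].
At t = 14.9: e^(−t/τ₁) = 0.48473, e^(−t/τ₂) = 0.59131.
C₂ = 3.65·[1 − (20.576·0.48473 − 28.358·0.59131)/(-7.7825)] = 3.65·0.12693 = 0.46331 mol/L.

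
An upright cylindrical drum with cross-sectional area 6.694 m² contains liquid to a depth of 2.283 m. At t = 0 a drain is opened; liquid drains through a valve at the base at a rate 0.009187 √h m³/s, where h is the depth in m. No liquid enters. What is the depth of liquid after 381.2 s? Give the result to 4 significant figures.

1.561 m

With no inflow, A dh/dt = −0.009187 √h.
∫ h^(−1/2) dh = −(0.009187/A) ∫ dt, giving 2√h = 2√h₀ − (0.009187/A) t.
√h = √2.283 − 0.009187·381.2/(2·6.694) = 1.51096 − 0.261584 = 1.24938.
h = 1.24938² = 1.56094 m.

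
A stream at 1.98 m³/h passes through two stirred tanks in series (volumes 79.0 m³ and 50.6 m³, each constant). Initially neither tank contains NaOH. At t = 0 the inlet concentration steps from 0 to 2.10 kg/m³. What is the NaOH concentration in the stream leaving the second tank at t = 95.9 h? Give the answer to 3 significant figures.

Time constants: τᵢ = Vᵢ/Q for each well-mixed tank.
τ₁ = 79.0/1.98 = 39.899 h; τ₂ = 50.6/1.98 = 25.556 h.
Tank 1: C₁ = C_in(1 − e^(−t/τ₁)). Tank 2 (τ₁ ≠ τ₂): C₂ = C_in[1 − (τ₁ e^(−t/τ₁) − τ₂ e^(−t/τ₂))/(τ₁ − τ₂)].
At t = 95.9: e^(−t/τ₁) = 0.090395, e^(−t/τ₂) = 0.023456.
C₂ = 2.10·[1 − (39.899·0.090395 − 25.556·0.023456)/(14.343)] = 2.10·0.79034 = 1.6597 kg/m³.

1.66 kg/m³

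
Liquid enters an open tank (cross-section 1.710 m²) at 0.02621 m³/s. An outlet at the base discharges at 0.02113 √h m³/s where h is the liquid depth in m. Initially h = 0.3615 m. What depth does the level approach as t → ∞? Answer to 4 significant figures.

Level balance: A dh/dt = 0.02621 − 0.02113 √h. Setting dh/dt = 0:
Q_in = 0.02113 √h_ss ⇒ √h_ss = 0.02621/0.02113 = 1.24042.
h_ss = 1.24042² = 1.53863 m. (Since h₀ = 0.3615 m < h_ss, the level will rise toward this value.)

1.539 m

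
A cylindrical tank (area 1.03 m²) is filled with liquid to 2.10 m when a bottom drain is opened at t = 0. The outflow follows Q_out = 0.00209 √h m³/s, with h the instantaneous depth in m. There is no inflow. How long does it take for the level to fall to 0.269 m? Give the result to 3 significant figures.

A dh/dt = −Q_out = −0.00209 √h.
This is separable: 2 d(√h)/dt = −0.00209/A, so √h = √h₀ − (0.00209/(2A)) t.
t = 2A(√h₀ − √h)/0.00209 = 2·1.03·(√2.10 − √0.269)/0.00209
  = 2.0600 × (1.4491 − 0.51865) / 0.00209 = 917.13 s.

917 s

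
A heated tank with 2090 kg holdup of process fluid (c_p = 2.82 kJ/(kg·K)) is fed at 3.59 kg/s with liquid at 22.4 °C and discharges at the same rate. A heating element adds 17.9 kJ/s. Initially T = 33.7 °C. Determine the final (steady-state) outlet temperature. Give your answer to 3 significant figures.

Unsteady energy balance on the tank contents: M c_p dT/dt = ṁ c_p (T_in − T) + 17.9.
At steady state dT/dt = 0 ⇒ T_ss = T_in + Q̇/(ṁ c_p) = 22.4 + 17.9/(3.59·2.82) = 24.168 °C.

24.2 °C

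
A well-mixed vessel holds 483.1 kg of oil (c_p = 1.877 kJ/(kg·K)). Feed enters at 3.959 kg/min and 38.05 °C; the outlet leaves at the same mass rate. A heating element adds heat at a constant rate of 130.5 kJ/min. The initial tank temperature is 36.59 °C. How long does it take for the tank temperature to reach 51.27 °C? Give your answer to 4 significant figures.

180.3 min

Energy balance: M c_p dT/dt = ṁ c_p (T_in − T) + 130.5.
τ = M/ṁ = 122.026 min; T_ss = T_in + Q̇/(ṁ c_p) = 55.6115 °C.
T(t) = T_ss + (T₀ − T_ss) e^(−t/τ). Set T = 51.27:
e^(−t/τ) = (51.27 − 55.6115)/(36.59 − 55.6115) = 0.228240
t = −122.026 · ln(0.228240) = 180.276 min.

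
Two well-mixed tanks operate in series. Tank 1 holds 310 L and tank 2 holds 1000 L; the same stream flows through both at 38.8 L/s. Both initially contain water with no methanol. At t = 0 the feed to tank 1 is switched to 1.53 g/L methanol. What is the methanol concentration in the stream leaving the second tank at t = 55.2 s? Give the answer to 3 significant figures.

Each tank obeys Vᵢ dCᵢ/dt = Q(Cᵢ₋₁ − Cᵢ), so τᵢ = Vᵢ/Q.
τ₁ = 310/38.8 = 7.9897 s; τ₂ = 1000/38.8 = 25.773 s.
Tank 1: C₁ = C_in(1 − e^(−t/τ₁)). Tank 2 (τ₁ ≠ τ₂): C₂ = C_in[1 − (τ₁ e^(−t/τ₁) − τ₂ e^(−t/τ₂))/(τ₁ − τ₂)].
At t = 55.2: e^(−t/τ₁) = 0.00099885, e^(−t/τ₂) = 0.11745.
C₂ = 1.53·[1 − (7.9897·0.00099885 − 25.773·0.11745)/(-17.784)] = 1.53·0.83023 = 1.2703 g/L.

1.27 g/L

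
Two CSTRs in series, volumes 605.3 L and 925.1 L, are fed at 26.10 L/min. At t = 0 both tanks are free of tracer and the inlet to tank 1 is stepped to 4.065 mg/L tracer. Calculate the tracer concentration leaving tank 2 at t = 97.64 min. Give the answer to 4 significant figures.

Time constants: τᵢ = Vᵢ/Q for each well-mixed tank.
τ₁ = 605.3/26.10 = 23.1916 min; τ₂ = 925.1/26.10 = 35.4444 min.
Solving the cascade with C₁(0)=C₂(0)=0 gives C₂(t) = C_in[1 − (τ₁ e^(−t/τ₁) − τ₂ e^(−t/τ₂))/(τ₁ − τ₂)].
At t = 97.64: e^(−t/τ₁) = 0.0148441, e^(−t/τ₂) = 0.0636260.
C₂ = 4.065·[1 − (23.1916·0.0148441 − 35.4444·0.0636260)/(-12.2529)] = 4.065·0.844042 = 3.43103 mg/L.

3.431 mg/L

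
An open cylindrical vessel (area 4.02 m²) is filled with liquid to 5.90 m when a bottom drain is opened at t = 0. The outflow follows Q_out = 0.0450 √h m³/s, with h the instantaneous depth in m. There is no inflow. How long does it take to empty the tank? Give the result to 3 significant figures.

434 s

Unsteady balance on liquid volume: A dh/dt = −0.0450 √h.
Separate and integrate: 2(√h − √h₀) = −(0.0450/A) t.
Set h = 0: 2√h₀ = (0.0450/A) t_empty ⇒ t_empty = 2A√h₀/0.0450.
t_empty = 2·4.02·√5.90/0.0450 = 8.0400·2.4290/0.0450 = 433.98 s.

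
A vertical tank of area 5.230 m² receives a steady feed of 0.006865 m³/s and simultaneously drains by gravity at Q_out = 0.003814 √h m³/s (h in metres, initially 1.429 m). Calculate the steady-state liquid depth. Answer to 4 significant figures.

3.240 m

Mass balance (ρ constant): A dh/dt = Q_in − 0.003814 √h. At steady state dh/dt = 0:
Q_in = 0.003814 √h_ss ⇒ √h_ss = 0.006865/0.003814 = 1.79995.
h_ss = 1.79995² = 3.23981 m. (Since h₀ = 1.429 m < h_ss, the level will rise toward this value.)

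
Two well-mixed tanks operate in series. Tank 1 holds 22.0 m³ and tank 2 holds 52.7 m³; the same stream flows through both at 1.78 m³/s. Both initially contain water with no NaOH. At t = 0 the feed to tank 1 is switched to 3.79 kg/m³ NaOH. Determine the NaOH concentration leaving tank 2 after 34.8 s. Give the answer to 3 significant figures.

Species balance on tank i: dCᵢ/dt = (Cᵢ₋₁ − Cᵢ)/τᵢ with τᵢ = Vᵢ/Q.
τ₁ = 22.0/1.78 = 12.360 s; τ₂ = 52.7/1.78 = 29.607 s.
Solving the cascade with C₁(0)=C₂(0)=0 gives C₂(t) = C_in[1 − (τ₁ e^(−t/τ₁) − τ₂ e^(−t/τ₂))/(τ₁ − τ₂)].
At t = 34.8: e^(−t/τ₁) = 0.059867, e^(−t/τ₂) = 0.30869.
C₂ = 3.79·[1 − (12.360·0.059867 − 29.607·0.30869)/(-17.247)] = 3.79·0.51299 = 1.9443 kg/m³.

1.94 kg/m³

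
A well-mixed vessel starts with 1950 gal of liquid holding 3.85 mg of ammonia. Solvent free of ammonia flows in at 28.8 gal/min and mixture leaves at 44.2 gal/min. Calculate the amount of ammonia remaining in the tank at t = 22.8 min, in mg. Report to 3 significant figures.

2.18 mg

Total volume: dV/dt = Q_in − Q_out = -15.400 gal/min, so V(t) = 1950 − 15.400 t and V(22.8) = 1598.9 gal.
No ammonia enters, so dm/dt = −Q_out · (m/V).
Separate: dm/m = −Q_out dt/V(t) ⇒ ln(m/m₀) = −(Q_out/(Q_in−Q_out)) ln(V/V₀).
m = m₀ (V₀/V)^(Q_out/(Q_in−Q_out)) = 3.85 × (1950/1598.9)^(-2.8701) = 2.1777 mg.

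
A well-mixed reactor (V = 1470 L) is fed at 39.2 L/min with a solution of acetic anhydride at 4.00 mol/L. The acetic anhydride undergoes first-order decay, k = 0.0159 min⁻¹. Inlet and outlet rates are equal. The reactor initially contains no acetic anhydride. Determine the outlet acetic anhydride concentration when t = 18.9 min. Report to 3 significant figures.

1.38 mol/L

Accumulation = in − out − consumed: V dC/dt = Q C_in − Q C − k V C.
This is linear with rate a = Q/V + k = 0.042567 min⁻¹.
C_ss = Q C_in/(Q + kV) = 2.5059 mol/L; C(t) = C_ss + (C₀ − C_ss) e^(−a t).
C(18.9) = 2.5059 + (-2.5059)·e^(−0.042567·18.9) = 2.5059 + (-2.5059)·0.44731 = 1.3850 mol/L.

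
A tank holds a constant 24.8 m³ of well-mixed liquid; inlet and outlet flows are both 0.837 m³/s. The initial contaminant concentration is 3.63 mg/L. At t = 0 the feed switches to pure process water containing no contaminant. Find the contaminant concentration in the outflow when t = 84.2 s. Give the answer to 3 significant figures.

0.212 mg/L

Species balance on the tank: V dC/dt = Q(C_in − C).
Rewrite as dC/dt + C/τ = C_in/τ, τ = V/Q = 29.630 s.
C approaches C_in exponentially: C(t) = C_in + (C₀ − C_in) e^(−t/τ).
C(84.2) = 0 + (3.63 − 0)·e^(−84.2/29.630) = 0 + (3.6300)·0.058324 = 0.21171 mg/L.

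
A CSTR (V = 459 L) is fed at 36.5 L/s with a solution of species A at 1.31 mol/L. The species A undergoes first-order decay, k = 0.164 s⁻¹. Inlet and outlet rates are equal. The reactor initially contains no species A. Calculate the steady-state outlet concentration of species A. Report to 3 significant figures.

0.428 mol/L

V dC/dt = Q(C_in − C) − k V C.
Steady state (dC/dt = 0): C_ss = Q C_in/(Q + kV) = C_in/(1 + kV/Q).
C_ss = 36.5·1.31/(36.5 + 0.164·459) = 47.815/111.78 = 0.42778 mol/L.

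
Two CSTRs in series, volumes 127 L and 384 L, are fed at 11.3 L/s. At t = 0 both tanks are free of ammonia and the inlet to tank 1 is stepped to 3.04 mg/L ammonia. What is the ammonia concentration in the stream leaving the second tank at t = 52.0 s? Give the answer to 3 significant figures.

Species balance on tank i: dCᵢ/dt = (Cᵢ₋₁ − Cᵢ)/τᵢ with τᵢ = Vᵢ/Q.
τ₁ = 127/11.3 = 11.239 s; τ₂ = 384/11.3 = 33.982 s.
Tank 1: C₁ = C_in(1 − e^(−t/τ₁)). Tank 2 (τ₁ ≠ τ₂): C₂ = C_in[1 − (τ₁ e^(−t/τ₁) − τ₂ e^(−t/τ₂))/(τ₁ − τ₂)].
At t = 52.0: e^(−t/τ₁) = 0.0097863, e^(−t/τ₂) = 0.21649.
C₂ = 3.04·[1 − (11.239·0.0097863 − 33.982·0.21649)/(-22.743)] = 3.04·0.68136 = 2.0713 mg/L.

2.07 mg/L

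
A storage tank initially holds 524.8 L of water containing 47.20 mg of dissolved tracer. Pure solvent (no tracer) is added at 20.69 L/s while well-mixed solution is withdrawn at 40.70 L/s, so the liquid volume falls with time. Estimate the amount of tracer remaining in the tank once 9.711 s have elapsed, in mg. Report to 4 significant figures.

Total volume: dV/dt = Q_in − Q_out = -20.0100 L/s, so V(t) = 524.8 − 20.0100 t and V(9.711) = 330.483 L.
Solute balance: dm/dt = 0 − Q_out C = −Q_out m/V(t).
dm/m = −Q_out dt/(V₀ − 20.0100 t); integrating gives ln(m/m₀) = −(Q_out/(Q_in−Q_out)) ln(V/V₀).
m = m₀ (V₀/V)^(Q_out/(Q_in−Q_out)) = 47.20 × (524.8/330.483)^(-2.03398) = 18.4258 mg.

18.43 mg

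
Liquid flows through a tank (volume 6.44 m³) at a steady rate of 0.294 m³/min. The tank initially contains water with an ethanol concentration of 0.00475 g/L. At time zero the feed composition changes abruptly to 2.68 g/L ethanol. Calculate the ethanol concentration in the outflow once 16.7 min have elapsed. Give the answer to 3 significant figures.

Unsteady species balance (constant V, well mixed): V dC/dt = Q(C_in − C).
Time constant τ = V/Q = 6.44/0.294 = 21.905 min.
C approaches C_in exponentially: C(t) = C_in + (C₀ − C_in) e^(−t/τ).
C(16.7) = 2.68 + (0.00475 − 2.68)·e^(−16.7/21.905) = 2.68 + (-2.6753)·0.46655 = 1.4319 g/L.

1.43 g/L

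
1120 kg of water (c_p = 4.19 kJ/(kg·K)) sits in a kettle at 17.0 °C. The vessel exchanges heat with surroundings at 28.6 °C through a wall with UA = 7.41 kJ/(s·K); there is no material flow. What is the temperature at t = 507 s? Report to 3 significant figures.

M c_p dT/dt = −UA(T − T_amb).
dT/dt = (T_ss − T)/τ with T_ss = T_amb = 28.600 °C, τ = M c_p/UA = 1120·4.19/7.41 = 633.31 s.
Integrating: T(t) = T_ss + (T₀ − T_ss) e^(−t/τ).
T(507) = 28.600 + (-11.600)·0.44908 = 23.391 °C.

23.4 °C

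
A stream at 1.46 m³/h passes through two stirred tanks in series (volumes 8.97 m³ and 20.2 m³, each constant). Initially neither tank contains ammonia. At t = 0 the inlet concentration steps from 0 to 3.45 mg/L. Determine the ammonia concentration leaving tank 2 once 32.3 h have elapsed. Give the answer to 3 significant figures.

2.86 mg/L

Species balance on tank i: dCᵢ/dt = (Cᵢ₋₁ − Cᵢ)/τᵢ with τᵢ = Vᵢ/Q.
τ₁ = 8.97/1.46 = 6.1438 h; τ₂ = 20.2/1.46 = 13.836 h.
Solving the cascade with C₁(0)=C₂(0)=0 gives C₂(t) = C_in[1 − (τ₁ e^(−t/τ₁) − τ₂ e^(−t/τ₂))/(τ₁ − τ₂)].
At t = 32.3: e^(−t/τ₁) = 0.0052093, e^(−t/τ₂) = 0.096854.
C₂ = 3.45·[1 − (6.1438·0.0052093 − 13.836·0.096854)/(-7.6918)] = 3.45·0.82995 = 2.8633 mg/L.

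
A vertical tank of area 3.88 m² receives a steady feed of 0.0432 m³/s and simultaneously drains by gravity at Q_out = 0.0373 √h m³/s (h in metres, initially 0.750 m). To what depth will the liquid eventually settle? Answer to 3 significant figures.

1.34 m

Accumulation of liquid (constant cross-section A): A dh/dt = Q_in − 0.0373 √h. At steady state dh/dt = 0:
Q_in = 0.0373 √h_ss ⇒ √h_ss = 0.0432/0.0373 = 1.1582.
h_ss = 1.1582² = 1.3414 m. (Since h₀ = 0.750 m < h_ss, the level will rise toward this value.)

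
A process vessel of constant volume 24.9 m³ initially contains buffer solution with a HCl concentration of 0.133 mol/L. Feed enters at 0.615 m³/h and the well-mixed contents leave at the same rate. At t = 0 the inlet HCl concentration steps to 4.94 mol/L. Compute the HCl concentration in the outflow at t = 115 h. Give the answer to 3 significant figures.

4.66 mol/L

Accumulation = in − out for the solute gives V dC/dt = Q(C_in − C).
Rewrite as dC/dt + C/τ = C_in/τ, τ = V/Q = 40.488 h.
Solution: C(t) = C_in + (C₀ − C_in) e^(−t/τ).
C(115) = 4.94 + (0.133 − 4.94)·e^(−115/40.488) = 4.94 + (-4.8070)·0.058405 = 4.6592 mol/L.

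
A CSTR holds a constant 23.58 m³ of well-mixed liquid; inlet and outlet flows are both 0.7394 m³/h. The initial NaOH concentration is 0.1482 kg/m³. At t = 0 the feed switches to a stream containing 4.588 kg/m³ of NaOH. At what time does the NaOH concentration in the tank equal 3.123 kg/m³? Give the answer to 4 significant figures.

35.36 h

Mass balance on the solute (V constant): V dC/dt = Q(C_in − C), so τ = V/Q = 31.8907 h.
C(t) = C_in + (C₀ − C_in) e^(−t/τ). Set C = 3.123 and solve for t:
e^(−t/τ) = (C − C_in)/(C₀ − C_in) = (3.123 − 4.588)/(0.1482 − 4.588) = 0.329970
t = −τ ln(…) = 31.8907 × 1.10875 = 35.3590 h.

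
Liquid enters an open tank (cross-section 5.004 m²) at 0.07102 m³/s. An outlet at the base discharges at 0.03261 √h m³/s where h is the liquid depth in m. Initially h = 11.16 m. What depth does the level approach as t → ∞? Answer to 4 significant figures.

4.743 m

Accumulation of liquid (constant cross-section A): A dh/dt = Q_in − 0.03261 √h. At steady state dh/dt = 0:
Q_in = 0.03261 √h_ss ⇒ √h_ss = 0.07102/0.03261 = 2.17786.
h_ss = 2.17786² = 4.74307 m. (Since h₀ = 11.16 m > h_ss, the level will fall toward this value.)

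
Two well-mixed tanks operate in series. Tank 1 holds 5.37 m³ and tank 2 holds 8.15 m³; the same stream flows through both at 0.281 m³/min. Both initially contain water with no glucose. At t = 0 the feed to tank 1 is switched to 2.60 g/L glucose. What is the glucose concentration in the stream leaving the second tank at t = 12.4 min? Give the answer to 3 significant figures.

Time constants: τᵢ = Vᵢ/Q for each well-mixed tank.
τ₁ = 5.37/0.281 = 19.110 min; τ₂ = 8.15/0.281 = 29.004 min.
Solving the cascade with C₁(0)=C₂(0)=0 gives C₂(t) = C_in[1 − (τ₁ e^(−t/τ₁) − τ₂ e^(−t/τ₂))/(τ₁ − τ₂)].
At t = 12.4: e^(−t/τ₁) = 0.52264, e^(−t/τ₂) = 0.65212.
C₂ = 2.60·[1 − (19.110·0.52264 − 29.004·0.65212)/(-9.8932)] = 2.60·0.097781 = 0.25423 g/L.

0.254 g/L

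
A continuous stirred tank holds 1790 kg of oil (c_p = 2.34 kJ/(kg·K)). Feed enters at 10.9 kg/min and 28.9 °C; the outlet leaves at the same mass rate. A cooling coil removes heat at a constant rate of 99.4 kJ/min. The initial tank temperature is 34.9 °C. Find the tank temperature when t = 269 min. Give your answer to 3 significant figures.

26.9 °C

Unsteady energy balance on the tank contents: M c_p dT/dt = ṁ c_p (T_in − T) − 99.4.
Rearrange: dT/dt = (T_ss − T)/τ with τ = M/ṁ = 164.22 min and T_ss = T_in − Q̇/(ṁ c_p) = 25.003 °C.
Solution: T(t) = T_ss + (T₀ − T_ss) e^(−t/τ).
T(269) = 25.003 + (9.8971)·e^(−269/164.22) = 25.003 + (9.8971)·0.19436 = 26.926 °C.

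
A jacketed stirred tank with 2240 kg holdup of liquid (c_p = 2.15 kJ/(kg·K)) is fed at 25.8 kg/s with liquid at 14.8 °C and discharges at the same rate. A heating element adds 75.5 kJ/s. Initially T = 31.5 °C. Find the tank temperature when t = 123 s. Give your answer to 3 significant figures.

M c_p dT/dt = ṁ c_p (T_in − T) + Q̇.
Rearrange: dT/dt = (T_ss − T)/τ with τ = M/ṁ = 86.822 s and T_ss = T_in + Q̇/(ṁ c_p) = 16.161 °C.
Solution: T(t) = T_ss + (T₀ − T_ss) e^(−t/τ).
T(123) = 16.161 + (15.339)·e^(−123/86.822) = 16.161 + (15.339)·0.24251 = 19.881 °C.

19.9 °C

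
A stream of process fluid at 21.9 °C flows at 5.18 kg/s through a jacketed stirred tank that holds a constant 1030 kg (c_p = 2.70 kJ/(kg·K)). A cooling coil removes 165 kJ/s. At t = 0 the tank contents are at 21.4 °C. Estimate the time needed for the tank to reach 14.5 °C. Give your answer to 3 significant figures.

188 s

Unsteady energy balance on the tank contents: M c_p dT/dt = ṁ c_p (T_in − T) − 165.
τ = M/ṁ = 198.84 s; T_ss = T_in − Q̇/(ṁ c_p) = 10.102 °C.
T(t) = T_ss + (T₀ − T_ss) e^(−t/τ). Set T = 14.5:
e^(−t/τ) = (14.5 − 10.102)/(21.4 − 10.102) = 0.38925
t = −198.84 · ln(0.38925) = 187.62 s.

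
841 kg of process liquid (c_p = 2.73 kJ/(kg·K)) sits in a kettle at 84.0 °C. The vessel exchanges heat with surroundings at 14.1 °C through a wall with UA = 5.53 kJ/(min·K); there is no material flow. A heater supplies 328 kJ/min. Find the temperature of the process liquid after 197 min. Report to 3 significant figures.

M c_p dT/dt = −UA(T − T_amb) + Q̇.
dT/dt = (T_ss − T)/τ with T_ss = T_amb + Q̇/UA = 14.1 + 328/5.53 = 73.413 °C, τ = M c_p/UA = 841·2.73/5.53 = 415.18 min.
Solution: T(t) = T_ss + (T₀ − T_ss) e^(−t/τ).
T(197) = 73.413 + (10.587)·0.62220 = 80.000 °C.

80.0 °C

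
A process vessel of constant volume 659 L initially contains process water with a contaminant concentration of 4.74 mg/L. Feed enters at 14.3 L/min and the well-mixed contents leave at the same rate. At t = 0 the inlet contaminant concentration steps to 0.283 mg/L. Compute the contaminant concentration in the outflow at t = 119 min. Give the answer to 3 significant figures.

0.620 mg/L

Mass balance on the solute (V constant): V dC/dt = Q(C_in − C).
Time constant τ = V/Q = 659/14.3 = 46.084 min.
C approaches C_in exponentially: C(t) = C_in + (C₀ − C_in) e^(−t/τ).
C(119) = 0.283 + (4.74 − 0.283)·e^(−119/46.084) = 0.283 + (4.4570)·0.075604 = 0.61997 mg/L.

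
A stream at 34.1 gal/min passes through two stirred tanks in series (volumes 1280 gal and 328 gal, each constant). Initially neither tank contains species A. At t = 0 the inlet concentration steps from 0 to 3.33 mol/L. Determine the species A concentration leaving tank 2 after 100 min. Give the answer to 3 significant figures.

Species balance on tank i: dCᵢ/dt = (Cᵢ₋₁ − Cᵢ)/τᵢ with τᵢ = Vᵢ/Q.
τ₁ = 1280/34.1 = 37.537 min; τ₂ = 328/34.1 = 9.6188 min.
Solving the cascade with C₁(0)=C₂(0)=0 gives C₂(t) = C_in[1 − (τ₁ e^(−t/τ₁) − τ₂ e^(−t/τ₂))/(τ₁ − τ₂)].
At t = 100: e^(−t/τ₁) = 0.069665, e^(−t/τ₂) = 3.0544e-05.
C₂ = 3.33·[1 − (37.537·0.069665 − 9.6188·3.0544e-05)/(27.918)] = 3.33·0.90634 = 3.0181 mol/L.

3.02 mol/L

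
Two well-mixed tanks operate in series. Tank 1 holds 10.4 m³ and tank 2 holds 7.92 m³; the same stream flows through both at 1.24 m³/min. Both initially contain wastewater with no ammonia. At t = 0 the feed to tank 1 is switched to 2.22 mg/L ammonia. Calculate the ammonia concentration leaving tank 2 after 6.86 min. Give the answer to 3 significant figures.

Species balance on tank i: dCᵢ/dt = (Cᵢ₋₁ − Cᵢ)/τᵢ with τᵢ = Vᵢ/Q.
τ₁ = 10.4/1.24 = 8.3871 min; τ₂ = 7.92/1.24 = 6.3871 min.
Solving the cascade with C₁(0)=C₂(0)=0 gives C₂(t) = C_in[1 − (τ₁ e^(−t/τ₁) − τ₂ e^(−t/τ₂))/(τ₁ − τ₂)].
At t = 6.86: e^(−t/τ₁) = 0.44135, e^(−t/τ₂) = 0.34163.
C₂ = 2.22·[1 − (8.3871·0.44135 − 6.3871·0.34163)/(2.0000)] = 2.22·0.24019 = 0.53321 mg/L.

0.533 mg/L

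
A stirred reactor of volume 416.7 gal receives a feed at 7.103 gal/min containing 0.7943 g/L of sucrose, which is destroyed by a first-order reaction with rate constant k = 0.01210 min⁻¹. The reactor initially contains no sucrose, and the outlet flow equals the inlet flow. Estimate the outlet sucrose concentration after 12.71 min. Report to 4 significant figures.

0.1438 g/L

Species balance: V dC/dt = Q C_in − Q C − k V C.
dC/dt = (Q/V) C_in − (Q/V + k) C; effective rate a = Q/V + k = 0.0170458 + 0.01210 = 0.0291458 min⁻¹.
C_ss = Q C_in/(Q + kV) = 0.464543 g/L; C(t) = C_ss + (C₀ − C_ss) e^(−a t).
C(12.71) = 0.464543 + (-0.464543)·e^(−0.0291458·12.71) = 0.464543 + (-0.464543)·0.690428 = 0.143810 g/L.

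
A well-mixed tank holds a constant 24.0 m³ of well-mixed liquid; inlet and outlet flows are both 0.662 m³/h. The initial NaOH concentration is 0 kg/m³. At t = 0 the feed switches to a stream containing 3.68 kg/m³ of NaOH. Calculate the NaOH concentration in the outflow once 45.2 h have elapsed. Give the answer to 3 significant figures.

2.62 kg/m³

Unsteady species balance (constant V, well mixed): V dC/dt = Q(C_in − C).
Time constant τ = V/Q = 24.0/0.662 = 36.254 h.
C approaches C_in exponentially: C(t) = C_in + (C₀ − C_in) e^(−t/τ).
C(45.2) = 3.68 + (0 − 3.68)·e^(−45.2/36.254) = 3.68 + (-3.6800)·0.28743 = 2.6222 kg/m³.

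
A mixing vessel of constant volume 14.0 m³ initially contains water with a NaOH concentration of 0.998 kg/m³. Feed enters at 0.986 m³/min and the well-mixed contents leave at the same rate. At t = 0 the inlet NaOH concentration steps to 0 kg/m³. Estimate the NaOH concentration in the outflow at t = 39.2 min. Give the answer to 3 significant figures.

0.0631 kg/m³

Mass balance on the solute (V constant): V dC/dt = Q(C_in − C).
So dC/dt = (C_in − C)/τ with τ = V/Q = 14.0/0.986 = 14.199 min.
C approaches C_in exponentially: C(t) = C_in + (C₀ − C_in) e^(−t/τ).
C(39.2) = 0 + (0.998 − 0)·e^(−39.2/14.199) = 0 + (0.99800)·0.063241 = 0.063115 kg/m³.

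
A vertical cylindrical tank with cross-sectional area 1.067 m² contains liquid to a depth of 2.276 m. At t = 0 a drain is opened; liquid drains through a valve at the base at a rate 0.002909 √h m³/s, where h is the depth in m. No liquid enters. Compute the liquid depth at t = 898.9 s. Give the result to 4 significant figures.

0.08025 m

Mass balance (ρ constant): A dh/dt = −0.002909 √h.
Separate and integrate: 2(√h − √h₀) = −(0.002909/A) t.
√h = √2.276 − 0.002909·898.9/(2·1.067) = 1.50864 − 1.22535 = 0.283290.
h = 0.283290² = 0.0802534 m.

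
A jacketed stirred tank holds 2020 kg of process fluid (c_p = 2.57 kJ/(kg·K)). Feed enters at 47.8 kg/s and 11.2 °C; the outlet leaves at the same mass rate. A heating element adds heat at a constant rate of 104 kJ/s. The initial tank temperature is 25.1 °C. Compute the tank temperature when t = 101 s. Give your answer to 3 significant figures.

13.2 °C

M c_p dT/dt = ṁ c_p (T_in − T) + Q̇.
τ = M/ṁ = 42.259 s; T_ss = T_in + Q̇/(ṁ c_p) = 11.2 + 104/(47.8·2.57) = 12.047 °C.
Integrating: T(t) = T_ss + (T₀ − T_ss) e^(−t/τ).
T(101) = 12.047 + (13.053)·e^(−101/42.259) = 12.047 + (13.053)·0.091630 = 13.243 °C.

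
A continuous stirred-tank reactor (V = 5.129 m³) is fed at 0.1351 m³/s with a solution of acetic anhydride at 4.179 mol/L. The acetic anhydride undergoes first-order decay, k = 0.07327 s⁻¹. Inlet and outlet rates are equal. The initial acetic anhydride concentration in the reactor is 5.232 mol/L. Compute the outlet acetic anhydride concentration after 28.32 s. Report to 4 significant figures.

V dC/dt = Q(C_in − C) − k V C.
This is linear with rate a = Q/V + k = 0.0996104 s⁻¹.
C_ss = Q C_in/(Q + kV) = 1.10507 mol/L; C(t) = C_ss + (C₀ − C_ss) e^(−a t).
C(28.32) = 1.10507 + (4.12693)·e^(−0.0996104·28.32) = 1.10507 + (4.12693)·0.0595483 = 1.35082 mol/L.

1.351 mol/L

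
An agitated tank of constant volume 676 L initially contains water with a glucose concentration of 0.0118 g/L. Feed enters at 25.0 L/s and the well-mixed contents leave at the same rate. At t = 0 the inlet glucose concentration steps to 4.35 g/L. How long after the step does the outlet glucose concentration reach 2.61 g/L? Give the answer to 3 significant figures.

24.7 s

Accumulation = in − out for the solute gives V dC/dt = Q(C_in − C), so τ = V/Q = 27.040 s.
C(t) = C_in + (C₀ − C_in) e^(−t/τ). Set C = 2.61 and solve for t:
e^(−t/τ) = (C − C_in)/(C₀ − C_in) = (2.61 − 4.35)/(0.0118 − 4.35) = 0.40109
t = −τ ln(…) = 27.040 × 0.91357 = 24.703 s.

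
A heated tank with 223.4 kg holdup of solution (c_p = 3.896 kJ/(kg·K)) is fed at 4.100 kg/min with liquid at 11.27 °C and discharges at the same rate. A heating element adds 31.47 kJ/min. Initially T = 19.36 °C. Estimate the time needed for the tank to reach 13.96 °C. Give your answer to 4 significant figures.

Heat balance on the well-mixed liquid: M c_p dT/dt = ṁ c_p (T_in − T) + 31.47.
τ = M/ṁ = 54.4878 min; T_ss = T_in + Q̇/(ṁ c_p) = 13.2401 °C.
T(t) = T_ss + (T₀ − T_ss) e^(−t/τ). Set T = 13.96:
e^(−t/τ) = (13.96 − 13.2401)/(19.36 − 13.2401) = 0.117629
t = −54.4878 · ln(0.117629) = 116.616 min.

116.6 min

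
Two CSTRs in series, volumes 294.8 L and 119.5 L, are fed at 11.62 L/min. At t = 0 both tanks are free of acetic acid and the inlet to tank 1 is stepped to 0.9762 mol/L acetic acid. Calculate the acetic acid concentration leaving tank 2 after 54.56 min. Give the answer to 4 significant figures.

0.7884 mol/L

Time constants: τᵢ = Vᵢ/Q for each well-mixed tank.
τ₁ = 294.8/11.62 = 25.3701 min; τ₂ = 119.5/11.62 = 10.2840 min.
Tank 1: C₁ = C_in(1 − e^(−t/τ₁)). Tank 2 (τ₁ ≠ τ₂): C₂ = C_in[1 − (τ₁ e^(−t/τ₁) − τ₂ e^(−t/τ₂))/(τ₁ − τ₂)].
At t = 54.56: e^(−t/τ₁) = 0.116418, e^(−t/τ₂) = 0.00496505.
C₂ = 0.9762·[1 − (25.3701·0.116418 − 10.2840·0.00496505)/(15.0861)] = 0.9762·0.807606 = 0.788385 mol/L.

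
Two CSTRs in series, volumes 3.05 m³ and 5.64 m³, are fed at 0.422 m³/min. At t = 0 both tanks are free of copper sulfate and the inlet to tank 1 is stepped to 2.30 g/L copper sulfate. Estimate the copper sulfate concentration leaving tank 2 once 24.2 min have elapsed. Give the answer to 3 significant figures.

1.58 g/L

Each tank obeys Vᵢ dCᵢ/dt = Q(Cᵢ₋₁ − Cᵢ), so τᵢ = Vᵢ/Q.
τ₁ = 3.05/0.422 = 7.2275 min; τ₂ = 5.64/0.422 = 13.365 min.
Solving the cascade with C₁(0)=C₂(0)=0 gives C₂(t) = C_in[1 − (τ₁ e^(−t/τ₁) − τ₂ e^(−t/τ₂))/(τ₁ − τ₂)].
At t = 24.2: e^(−t/τ₁) = 0.035143, e^(−t/τ₂) = 0.16354.
C₂ = 2.30·[1 − (7.2275·0.035143 − 13.365·0.16354)/(-6.1374)] = 2.30·0.68526 = 1.5761 g/L.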